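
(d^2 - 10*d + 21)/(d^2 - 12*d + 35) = (d - 3)/(d - 5)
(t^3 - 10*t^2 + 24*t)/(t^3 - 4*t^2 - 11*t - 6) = t*(t - 4)/(t^2 + 2*t + 1)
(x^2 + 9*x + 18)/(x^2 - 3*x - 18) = (x + 6)/(x - 6)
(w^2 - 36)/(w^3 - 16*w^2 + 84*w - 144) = (w + 6)/(w^2 - 10*w + 24)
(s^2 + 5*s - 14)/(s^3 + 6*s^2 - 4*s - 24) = (s + 7)/(s^2 + 8*s + 12)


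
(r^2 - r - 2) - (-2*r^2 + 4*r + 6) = 3*r^2 - 5*r - 8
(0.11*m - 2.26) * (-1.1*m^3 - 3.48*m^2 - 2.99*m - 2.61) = -0.121*m^4 + 2.1032*m^3 + 7.5359*m^2 + 6.4703*m + 5.8986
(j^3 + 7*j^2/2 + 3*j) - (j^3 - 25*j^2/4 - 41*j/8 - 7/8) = 39*j^2/4 + 65*j/8 + 7/8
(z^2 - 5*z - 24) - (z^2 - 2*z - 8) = -3*z - 16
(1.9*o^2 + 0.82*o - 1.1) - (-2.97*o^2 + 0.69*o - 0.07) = 4.87*o^2 + 0.13*o - 1.03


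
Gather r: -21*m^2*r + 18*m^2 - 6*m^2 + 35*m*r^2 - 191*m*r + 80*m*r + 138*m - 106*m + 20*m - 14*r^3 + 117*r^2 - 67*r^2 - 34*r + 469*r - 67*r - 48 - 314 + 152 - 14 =12*m^2 + 52*m - 14*r^3 + r^2*(35*m + 50) + r*(-21*m^2 - 111*m + 368) - 224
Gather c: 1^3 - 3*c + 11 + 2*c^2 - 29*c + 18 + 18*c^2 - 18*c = 20*c^2 - 50*c + 30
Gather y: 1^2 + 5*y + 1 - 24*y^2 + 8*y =-24*y^2 + 13*y + 2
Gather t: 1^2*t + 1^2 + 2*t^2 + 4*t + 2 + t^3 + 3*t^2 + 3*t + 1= t^3 + 5*t^2 + 8*t + 4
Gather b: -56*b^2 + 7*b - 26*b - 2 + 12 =-56*b^2 - 19*b + 10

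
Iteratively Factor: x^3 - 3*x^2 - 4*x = (x + 1)*(x^2 - 4*x) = x*(x + 1)*(x - 4)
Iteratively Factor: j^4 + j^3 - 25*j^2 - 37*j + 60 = (j - 1)*(j^3 + 2*j^2 - 23*j - 60) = (j - 1)*(j + 4)*(j^2 - 2*j - 15) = (j - 5)*(j - 1)*(j + 4)*(j + 3)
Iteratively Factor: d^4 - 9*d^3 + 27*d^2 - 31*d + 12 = (d - 1)*(d^3 - 8*d^2 + 19*d - 12) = (d - 3)*(d - 1)*(d^2 - 5*d + 4) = (d - 4)*(d - 3)*(d - 1)*(d - 1)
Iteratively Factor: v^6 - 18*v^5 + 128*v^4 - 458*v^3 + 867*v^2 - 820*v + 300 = (v - 2)*(v^5 - 16*v^4 + 96*v^3 - 266*v^2 + 335*v - 150) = (v - 2)*(v - 1)*(v^4 - 15*v^3 + 81*v^2 - 185*v + 150) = (v - 2)^2*(v - 1)*(v^3 - 13*v^2 + 55*v - 75) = (v - 5)*(v - 2)^2*(v - 1)*(v^2 - 8*v + 15) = (v - 5)^2*(v - 2)^2*(v - 1)*(v - 3)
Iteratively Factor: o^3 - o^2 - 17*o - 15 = (o + 3)*(o^2 - 4*o - 5) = (o - 5)*(o + 3)*(o + 1)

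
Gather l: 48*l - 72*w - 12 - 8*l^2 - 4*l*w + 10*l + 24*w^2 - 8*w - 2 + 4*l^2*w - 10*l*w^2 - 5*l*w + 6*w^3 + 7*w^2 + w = l^2*(4*w - 8) + l*(-10*w^2 - 9*w + 58) + 6*w^3 + 31*w^2 - 79*w - 14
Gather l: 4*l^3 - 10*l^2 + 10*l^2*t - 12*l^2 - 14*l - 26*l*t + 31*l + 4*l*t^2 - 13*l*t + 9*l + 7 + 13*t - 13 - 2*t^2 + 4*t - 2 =4*l^3 + l^2*(10*t - 22) + l*(4*t^2 - 39*t + 26) - 2*t^2 + 17*t - 8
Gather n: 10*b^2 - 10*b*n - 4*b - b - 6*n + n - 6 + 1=10*b^2 - 5*b + n*(-10*b - 5) - 5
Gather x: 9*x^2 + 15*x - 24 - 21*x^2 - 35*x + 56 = -12*x^2 - 20*x + 32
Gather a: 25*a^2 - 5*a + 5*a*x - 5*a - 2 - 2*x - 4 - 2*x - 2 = 25*a^2 + a*(5*x - 10) - 4*x - 8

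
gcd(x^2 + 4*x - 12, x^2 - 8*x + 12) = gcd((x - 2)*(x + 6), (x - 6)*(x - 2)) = x - 2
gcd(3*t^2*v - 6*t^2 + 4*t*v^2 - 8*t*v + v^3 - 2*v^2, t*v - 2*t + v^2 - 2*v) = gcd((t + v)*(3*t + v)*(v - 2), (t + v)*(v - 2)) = t*v - 2*t + v^2 - 2*v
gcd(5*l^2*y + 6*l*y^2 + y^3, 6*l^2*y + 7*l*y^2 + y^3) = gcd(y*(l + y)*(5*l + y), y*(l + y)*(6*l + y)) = l*y + y^2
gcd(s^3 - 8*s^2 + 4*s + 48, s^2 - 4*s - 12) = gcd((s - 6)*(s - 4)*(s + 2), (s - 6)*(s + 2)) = s^2 - 4*s - 12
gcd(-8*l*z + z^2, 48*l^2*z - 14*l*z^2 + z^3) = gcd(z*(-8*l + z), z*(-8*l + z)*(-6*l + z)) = -8*l*z + z^2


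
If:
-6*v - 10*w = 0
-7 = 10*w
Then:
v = 7/6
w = -7/10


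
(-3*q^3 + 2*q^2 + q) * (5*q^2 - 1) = -15*q^5 + 10*q^4 + 8*q^3 - 2*q^2 - q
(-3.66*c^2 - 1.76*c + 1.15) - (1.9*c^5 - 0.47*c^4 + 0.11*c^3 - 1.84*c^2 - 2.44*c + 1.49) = -1.9*c^5 + 0.47*c^4 - 0.11*c^3 - 1.82*c^2 + 0.68*c - 0.34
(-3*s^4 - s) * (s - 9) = -3*s^5 + 27*s^4 - s^2 + 9*s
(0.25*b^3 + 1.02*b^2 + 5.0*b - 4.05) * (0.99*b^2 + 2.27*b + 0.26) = 0.2475*b^5 + 1.5773*b^4 + 7.3304*b^3 + 7.6057*b^2 - 7.8935*b - 1.053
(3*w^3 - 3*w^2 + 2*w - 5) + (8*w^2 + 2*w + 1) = 3*w^3 + 5*w^2 + 4*w - 4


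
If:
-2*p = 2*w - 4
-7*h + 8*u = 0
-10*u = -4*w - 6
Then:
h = 16*w/35 + 24/35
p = 2 - w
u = 2*w/5 + 3/5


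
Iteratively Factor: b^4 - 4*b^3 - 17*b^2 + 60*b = (b + 4)*(b^3 - 8*b^2 + 15*b) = (b - 3)*(b + 4)*(b^2 - 5*b) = (b - 5)*(b - 3)*(b + 4)*(b)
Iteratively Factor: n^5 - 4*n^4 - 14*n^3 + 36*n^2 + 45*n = (n - 5)*(n^4 + n^3 - 9*n^2 - 9*n) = (n - 5)*(n + 1)*(n^3 - 9*n) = n*(n - 5)*(n + 1)*(n^2 - 9) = n*(n - 5)*(n + 1)*(n + 3)*(n - 3)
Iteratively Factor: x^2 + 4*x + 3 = (x + 3)*(x + 1)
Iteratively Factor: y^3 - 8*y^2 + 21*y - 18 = (y - 3)*(y^2 - 5*y + 6) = (y - 3)*(y - 2)*(y - 3)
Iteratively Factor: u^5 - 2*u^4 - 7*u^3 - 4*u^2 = (u - 4)*(u^4 + 2*u^3 + u^2) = u*(u - 4)*(u^3 + 2*u^2 + u) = u^2*(u - 4)*(u^2 + 2*u + 1) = u^2*(u - 4)*(u + 1)*(u + 1)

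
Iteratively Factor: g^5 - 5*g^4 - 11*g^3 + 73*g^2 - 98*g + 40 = (g - 1)*(g^4 - 4*g^3 - 15*g^2 + 58*g - 40) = (g - 2)*(g - 1)*(g^3 - 2*g^2 - 19*g + 20) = (g - 5)*(g - 2)*(g - 1)*(g^2 + 3*g - 4) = (g - 5)*(g - 2)*(g - 1)*(g + 4)*(g - 1)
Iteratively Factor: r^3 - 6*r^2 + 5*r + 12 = (r + 1)*(r^2 - 7*r + 12) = (r - 3)*(r + 1)*(r - 4)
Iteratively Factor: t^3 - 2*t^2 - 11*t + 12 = (t - 1)*(t^2 - t - 12) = (t - 1)*(t + 3)*(t - 4)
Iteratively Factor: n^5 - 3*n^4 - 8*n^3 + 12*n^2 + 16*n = (n + 2)*(n^4 - 5*n^3 + 2*n^2 + 8*n) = (n + 1)*(n + 2)*(n^3 - 6*n^2 + 8*n) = (n - 2)*(n + 1)*(n + 2)*(n^2 - 4*n) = n*(n - 2)*(n + 1)*(n + 2)*(n - 4)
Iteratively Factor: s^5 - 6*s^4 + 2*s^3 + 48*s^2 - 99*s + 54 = (s - 3)*(s^4 - 3*s^3 - 7*s^2 + 27*s - 18) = (s - 3)^2*(s^3 - 7*s + 6) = (s - 3)^2*(s + 3)*(s^2 - 3*s + 2) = (s - 3)^2*(s - 2)*(s + 3)*(s - 1)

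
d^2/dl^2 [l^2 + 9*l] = 2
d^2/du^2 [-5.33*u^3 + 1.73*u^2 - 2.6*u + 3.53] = 3.46 - 31.98*u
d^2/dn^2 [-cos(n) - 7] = cos(n)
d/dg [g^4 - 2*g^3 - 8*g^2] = 2*g*(2*g^2 - 3*g - 8)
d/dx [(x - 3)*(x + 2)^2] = (x + 2)*(3*x - 4)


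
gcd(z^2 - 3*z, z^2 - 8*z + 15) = z - 3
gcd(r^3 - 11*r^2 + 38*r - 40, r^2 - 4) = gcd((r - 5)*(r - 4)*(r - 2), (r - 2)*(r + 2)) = r - 2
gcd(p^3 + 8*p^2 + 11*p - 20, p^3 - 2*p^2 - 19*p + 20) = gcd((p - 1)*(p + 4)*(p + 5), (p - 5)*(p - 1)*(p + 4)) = p^2 + 3*p - 4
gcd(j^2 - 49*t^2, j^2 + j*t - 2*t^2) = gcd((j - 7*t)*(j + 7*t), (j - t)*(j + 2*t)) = 1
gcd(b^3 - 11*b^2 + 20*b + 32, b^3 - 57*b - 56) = b^2 - 7*b - 8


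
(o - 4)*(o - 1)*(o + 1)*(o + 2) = o^4 - 2*o^3 - 9*o^2 + 2*o + 8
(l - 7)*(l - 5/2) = l^2 - 19*l/2 + 35/2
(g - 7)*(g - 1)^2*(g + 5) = g^4 - 4*g^3 - 30*g^2 + 68*g - 35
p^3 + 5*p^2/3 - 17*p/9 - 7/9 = (p - 1)*(p + 1/3)*(p + 7/3)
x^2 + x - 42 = (x - 6)*(x + 7)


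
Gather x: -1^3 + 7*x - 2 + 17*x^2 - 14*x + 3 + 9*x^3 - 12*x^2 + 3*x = 9*x^3 + 5*x^2 - 4*x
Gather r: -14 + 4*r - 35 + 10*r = 14*r - 49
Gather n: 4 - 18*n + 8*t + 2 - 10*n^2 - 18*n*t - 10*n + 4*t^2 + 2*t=-10*n^2 + n*(-18*t - 28) + 4*t^2 + 10*t + 6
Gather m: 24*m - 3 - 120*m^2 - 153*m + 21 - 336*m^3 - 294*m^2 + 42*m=-336*m^3 - 414*m^2 - 87*m + 18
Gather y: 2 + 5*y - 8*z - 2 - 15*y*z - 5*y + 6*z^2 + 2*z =-15*y*z + 6*z^2 - 6*z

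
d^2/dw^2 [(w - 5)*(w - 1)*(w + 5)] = 6*w - 2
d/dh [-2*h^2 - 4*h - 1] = -4*h - 4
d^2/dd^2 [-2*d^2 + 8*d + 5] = -4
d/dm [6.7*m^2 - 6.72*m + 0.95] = 13.4*m - 6.72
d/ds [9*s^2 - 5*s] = 18*s - 5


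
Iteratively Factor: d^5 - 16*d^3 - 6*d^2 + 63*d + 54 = (d + 2)*(d^4 - 2*d^3 - 12*d^2 + 18*d + 27) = (d + 2)*(d + 3)*(d^3 - 5*d^2 + 3*d + 9) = (d - 3)*(d + 2)*(d + 3)*(d^2 - 2*d - 3) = (d - 3)*(d + 1)*(d + 2)*(d + 3)*(d - 3)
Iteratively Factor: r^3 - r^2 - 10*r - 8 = (r + 2)*(r^2 - 3*r - 4) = (r - 4)*(r + 2)*(r + 1)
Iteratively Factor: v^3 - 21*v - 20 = (v + 4)*(v^2 - 4*v - 5) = (v + 1)*(v + 4)*(v - 5)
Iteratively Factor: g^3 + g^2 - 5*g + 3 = (g - 1)*(g^2 + 2*g - 3) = (g - 1)^2*(g + 3)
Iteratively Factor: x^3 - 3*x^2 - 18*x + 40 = (x + 4)*(x^2 - 7*x + 10) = (x - 5)*(x + 4)*(x - 2)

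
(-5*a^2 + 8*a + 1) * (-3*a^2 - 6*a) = 15*a^4 + 6*a^3 - 51*a^2 - 6*a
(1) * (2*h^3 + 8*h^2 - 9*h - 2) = 2*h^3 + 8*h^2 - 9*h - 2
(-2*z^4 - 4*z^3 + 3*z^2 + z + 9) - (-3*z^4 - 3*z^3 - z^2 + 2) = z^4 - z^3 + 4*z^2 + z + 7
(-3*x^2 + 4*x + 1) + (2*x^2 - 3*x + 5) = -x^2 + x + 6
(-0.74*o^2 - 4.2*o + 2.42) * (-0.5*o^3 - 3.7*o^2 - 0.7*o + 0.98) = 0.37*o^5 + 4.838*o^4 + 14.848*o^3 - 6.7392*o^2 - 5.81*o + 2.3716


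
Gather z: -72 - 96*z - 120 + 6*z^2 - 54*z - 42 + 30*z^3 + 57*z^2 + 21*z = 30*z^3 + 63*z^2 - 129*z - 234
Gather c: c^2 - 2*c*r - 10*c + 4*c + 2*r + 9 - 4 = c^2 + c*(-2*r - 6) + 2*r + 5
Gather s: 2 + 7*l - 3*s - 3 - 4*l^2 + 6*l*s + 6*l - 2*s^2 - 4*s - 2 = -4*l^2 + 13*l - 2*s^2 + s*(6*l - 7) - 3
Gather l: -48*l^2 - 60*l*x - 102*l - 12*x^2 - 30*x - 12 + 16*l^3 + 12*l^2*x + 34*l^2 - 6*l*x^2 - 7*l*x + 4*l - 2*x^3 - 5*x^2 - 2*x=16*l^3 + l^2*(12*x - 14) + l*(-6*x^2 - 67*x - 98) - 2*x^3 - 17*x^2 - 32*x - 12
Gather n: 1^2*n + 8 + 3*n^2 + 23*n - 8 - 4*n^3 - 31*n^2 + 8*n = -4*n^3 - 28*n^2 + 32*n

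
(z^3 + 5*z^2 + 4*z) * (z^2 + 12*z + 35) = z^5 + 17*z^4 + 99*z^3 + 223*z^2 + 140*z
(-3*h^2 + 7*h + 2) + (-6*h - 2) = -3*h^2 + h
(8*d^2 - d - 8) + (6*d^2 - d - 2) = 14*d^2 - 2*d - 10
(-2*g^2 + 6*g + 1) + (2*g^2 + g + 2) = 7*g + 3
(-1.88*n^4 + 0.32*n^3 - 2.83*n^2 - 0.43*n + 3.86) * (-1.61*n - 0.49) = 3.0268*n^5 + 0.406*n^4 + 4.3995*n^3 + 2.079*n^2 - 6.0039*n - 1.8914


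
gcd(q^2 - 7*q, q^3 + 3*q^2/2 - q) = q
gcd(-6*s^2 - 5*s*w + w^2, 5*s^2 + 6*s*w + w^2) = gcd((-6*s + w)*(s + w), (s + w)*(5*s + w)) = s + w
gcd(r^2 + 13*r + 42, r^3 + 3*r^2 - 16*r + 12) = r + 6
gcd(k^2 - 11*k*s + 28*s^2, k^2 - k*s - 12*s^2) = -k + 4*s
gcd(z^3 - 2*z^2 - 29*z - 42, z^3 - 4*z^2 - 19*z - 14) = z^2 - 5*z - 14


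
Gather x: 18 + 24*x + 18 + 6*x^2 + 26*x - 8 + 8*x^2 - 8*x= 14*x^2 + 42*x + 28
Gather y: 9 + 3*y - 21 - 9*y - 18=-6*y - 30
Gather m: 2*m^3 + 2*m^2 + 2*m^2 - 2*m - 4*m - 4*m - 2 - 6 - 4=2*m^3 + 4*m^2 - 10*m - 12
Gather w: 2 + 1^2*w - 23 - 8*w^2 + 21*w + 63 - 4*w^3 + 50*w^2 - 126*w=-4*w^3 + 42*w^2 - 104*w + 42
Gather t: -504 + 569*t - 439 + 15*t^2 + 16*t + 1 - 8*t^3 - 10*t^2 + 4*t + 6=-8*t^3 + 5*t^2 + 589*t - 936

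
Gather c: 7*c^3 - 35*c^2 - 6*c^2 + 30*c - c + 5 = 7*c^3 - 41*c^2 + 29*c + 5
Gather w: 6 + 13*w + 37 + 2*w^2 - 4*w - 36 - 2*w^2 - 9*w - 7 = 0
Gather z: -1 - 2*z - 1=-2*z - 2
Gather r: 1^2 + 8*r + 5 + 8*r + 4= 16*r + 10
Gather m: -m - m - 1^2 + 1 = -2*m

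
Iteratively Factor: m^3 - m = (m)*(m^2 - 1) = m*(m + 1)*(m - 1)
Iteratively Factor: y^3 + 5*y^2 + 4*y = (y + 4)*(y^2 + y) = y*(y + 4)*(y + 1)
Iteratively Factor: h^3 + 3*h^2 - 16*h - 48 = (h - 4)*(h^2 + 7*h + 12) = (h - 4)*(h + 4)*(h + 3)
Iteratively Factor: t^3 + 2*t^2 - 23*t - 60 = (t + 3)*(t^2 - t - 20) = (t - 5)*(t + 3)*(t + 4)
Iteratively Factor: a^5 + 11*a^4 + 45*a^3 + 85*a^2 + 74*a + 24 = (a + 4)*(a^4 + 7*a^3 + 17*a^2 + 17*a + 6) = (a + 3)*(a + 4)*(a^3 + 4*a^2 + 5*a + 2) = (a + 1)*(a + 3)*(a + 4)*(a^2 + 3*a + 2) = (a + 1)^2*(a + 3)*(a + 4)*(a + 2)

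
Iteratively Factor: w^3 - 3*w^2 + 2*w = (w - 1)*(w^2 - 2*w) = (w - 2)*(w - 1)*(w)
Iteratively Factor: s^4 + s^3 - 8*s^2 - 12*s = (s + 2)*(s^3 - s^2 - 6*s) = s*(s + 2)*(s^2 - s - 6) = s*(s - 3)*(s + 2)*(s + 2)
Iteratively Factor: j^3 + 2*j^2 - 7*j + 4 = (j - 1)*(j^2 + 3*j - 4) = (j - 1)*(j + 4)*(j - 1)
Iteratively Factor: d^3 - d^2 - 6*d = (d)*(d^2 - d - 6) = d*(d - 3)*(d + 2)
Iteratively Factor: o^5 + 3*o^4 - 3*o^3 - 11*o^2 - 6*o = (o)*(o^4 + 3*o^3 - 3*o^2 - 11*o - 6) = o*(o + 1)*(o^3 + 2*o^2 - 5*o - 6) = o*(o - 2)*(o + 1)*(o^2 + 4*o + 3) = o*(o - 2)*(o + 1)*(o + 3)*(o + 1)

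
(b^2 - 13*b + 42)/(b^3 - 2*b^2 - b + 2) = (b^2 - 13*b + 42)/(b^3 - 2*b^2 - b + 2)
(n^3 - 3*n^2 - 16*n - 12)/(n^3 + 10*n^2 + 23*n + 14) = (n - 6)/(n + 7)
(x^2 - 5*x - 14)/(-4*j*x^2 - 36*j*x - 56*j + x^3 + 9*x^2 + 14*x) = (x - 7)/(-4*j*x - 28*j + x^2 + 7*x)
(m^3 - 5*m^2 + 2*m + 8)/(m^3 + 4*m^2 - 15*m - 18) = (m^2 - 6*m + 8)/(m^2 + 3*m - 18)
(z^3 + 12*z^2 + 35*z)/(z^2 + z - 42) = z*(z + 5)/(z - 6)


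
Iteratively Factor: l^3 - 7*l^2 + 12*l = (l)*(l^2 - 7*l + 12) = l*(l - 4)*(l - 3)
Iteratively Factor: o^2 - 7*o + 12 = (o - 3)*(o - 4)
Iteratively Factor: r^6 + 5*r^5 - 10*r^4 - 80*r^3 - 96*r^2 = (r)*(r^5 + 5*r^4 - 10*r^3 - 80*r^2 - 96*r) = r*(r + 4)*(r^4 + r^3 - 14*r^2 - 24*r) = r*(r + 2)*(r + 4)*(r^3 - r^2 - 12*r) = r^2*(r + 2)*(r + 4)*(r^2 - r - 12) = r^2*(r + 2)*(r + 3)*(r + 4)*(r - 4)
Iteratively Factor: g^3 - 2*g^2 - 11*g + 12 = (g - 1)*(g^2 - g - 12) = (g - 4)*(g - 1)*(g + 3)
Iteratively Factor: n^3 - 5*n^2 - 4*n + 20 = (n + 2)*(n^2 - 7*n + 10) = (n - 5)*(n + 2)*(n - 2)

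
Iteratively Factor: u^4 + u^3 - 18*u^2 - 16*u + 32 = (u - 4)*(u^3 + 5*u^2 + 2*u - 8) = (u - 4)*(u + 4)*(u^2 + u - 2) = (u - 4)*(u + 2)*(u + 4)*(u - 1)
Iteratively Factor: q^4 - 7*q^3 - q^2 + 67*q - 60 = (q + 3)*(q^3 - 10*q^2 + 29*q - 20) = (q - 5)*(q + 3)*(q^2 - 5*q + 4) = (q - 5)*(q - 4)*(q + 3)*(q - 1)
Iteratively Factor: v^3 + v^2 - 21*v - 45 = (v - 5)*(v^2 + 6*v + 9) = (v - 5)*(v + 3)*(v + 3)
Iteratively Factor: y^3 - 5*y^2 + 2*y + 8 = (y + 1)*(y^2 - 6*y + 8) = (y - 2)*(y + 1)*(y - 4)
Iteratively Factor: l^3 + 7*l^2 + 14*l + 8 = (l + 1)*(l^2 + 6*l + 8) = (l + 1)*(l + 4)*(l + 2)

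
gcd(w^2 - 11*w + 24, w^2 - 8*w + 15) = w - 3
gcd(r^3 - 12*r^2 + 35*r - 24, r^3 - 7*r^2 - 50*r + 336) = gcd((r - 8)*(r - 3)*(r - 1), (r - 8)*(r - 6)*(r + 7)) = r - 8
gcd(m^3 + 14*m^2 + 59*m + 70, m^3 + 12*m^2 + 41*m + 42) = m^2 + 9*m + 14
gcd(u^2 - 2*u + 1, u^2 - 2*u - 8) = 1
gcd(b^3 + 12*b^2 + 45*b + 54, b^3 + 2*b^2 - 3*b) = b + 3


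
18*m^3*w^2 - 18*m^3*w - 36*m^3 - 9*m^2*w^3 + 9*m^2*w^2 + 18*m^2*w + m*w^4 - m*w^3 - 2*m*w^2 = (-6*m + w)*(-3*m + w)*(w - 2)*(m*w + m)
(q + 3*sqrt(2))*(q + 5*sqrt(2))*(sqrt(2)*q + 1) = sqrt(2)*q^3 + 17*q^2 + 38*sqrt(2)*q + 30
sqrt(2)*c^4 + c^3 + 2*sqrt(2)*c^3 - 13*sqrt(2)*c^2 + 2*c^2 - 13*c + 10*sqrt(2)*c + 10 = (c - 2)*(c - 1)*(c + 5)*(sqrt(2)*c + 1)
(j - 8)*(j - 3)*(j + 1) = j^3 - 10*j^2 + 13*j + 24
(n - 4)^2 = n^2 - 8*n + 16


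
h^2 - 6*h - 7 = (h - 7)*(h + 1)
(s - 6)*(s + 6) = s^2 - 36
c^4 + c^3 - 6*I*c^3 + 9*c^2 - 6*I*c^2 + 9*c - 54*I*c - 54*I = (c + 1)*(c - 6*I)*(c - 3*I)*(c + 3*I)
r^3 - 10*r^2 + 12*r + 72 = (r - 6)^2*(r + 2)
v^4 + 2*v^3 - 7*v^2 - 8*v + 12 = (v - 2)*(v - 1)*(v + 2)*(v + 3)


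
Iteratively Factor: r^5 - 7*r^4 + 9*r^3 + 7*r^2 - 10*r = (r - 1)*(r^4 - 6*r^3 + 3*r^2 + 10*r) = (r - 2)*(r - 1)*(r^3 - 4*r^2 - 5*r) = (r - 5)*(r - 2)*(r - 1)*(r^2 + r) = r*(r - 5)*(r - 2)*(r - 1)*(r + 1)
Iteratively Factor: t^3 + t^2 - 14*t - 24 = (t - 4)*(t^2 + 5*t + 6) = (t - 4)*(t + 2)*(t + 3)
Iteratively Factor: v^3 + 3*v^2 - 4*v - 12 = (v + 3)*(v^2 - 4) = (v + 2)*(v + 3)*(v - 2)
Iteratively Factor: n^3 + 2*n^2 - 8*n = (n - 2)*(n^2 + 4*n) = n*(n - 2)*(n + 4)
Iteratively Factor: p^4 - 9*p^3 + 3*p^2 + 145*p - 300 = (p + 4)*(p^3 - 13*p^2 + 55*p - 75) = (p - 5)*(p + 4)*(p^2 - 8*p + 15) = (p - 5)^2*(p + 4)*(p - 3)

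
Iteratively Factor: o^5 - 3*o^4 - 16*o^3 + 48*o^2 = (o - 3)*(o^4 - 16*o^2) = (o - 3)*(o + 4)*(o^3 - 4*o^2) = o*(o - 3)*(o + 4)*(o^2 - 4*o) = o*(o - 4)*(o - 3)*(o + 4)*(o)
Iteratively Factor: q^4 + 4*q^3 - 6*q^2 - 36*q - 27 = (q + 3)*(q^3 + q^2 - 9*q - 9) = (q + 3)^2*(q^2 - 2*q - 3) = (q - 3)*(q + 3)^2*(q + 1)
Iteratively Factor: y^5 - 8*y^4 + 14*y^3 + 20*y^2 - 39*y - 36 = (y - 3)*(y^4 - 5*y^3 - y^2 + 17*y + 12) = (y - 4)*(y - 3)*(y^3 - y^2 - 5*y - 3) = (y - 4)*(y - 3)*(y + 1)*(y^2 - 2*y - 3) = (y - 4)*(y - 3)^2*(y + 1)*(y + 1)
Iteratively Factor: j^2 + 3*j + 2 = (j + 2)*(j + 1)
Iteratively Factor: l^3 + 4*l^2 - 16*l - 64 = (l + 4)*(l^2 - 16) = (l - 4)*(l + 4)*(l + 4)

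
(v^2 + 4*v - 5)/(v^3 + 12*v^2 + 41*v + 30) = (v - 1)/(v^2 + 7*v + 6)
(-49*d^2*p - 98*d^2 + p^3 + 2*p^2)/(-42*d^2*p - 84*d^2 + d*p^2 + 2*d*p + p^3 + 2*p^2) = (-7*d + p)/(-6*d + p)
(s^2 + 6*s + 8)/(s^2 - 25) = (s^2 + 6*s + 8)/(s^2 - 25)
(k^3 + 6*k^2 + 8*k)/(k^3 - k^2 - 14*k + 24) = k*(k + 2)/(k^2 - 5*k + 6)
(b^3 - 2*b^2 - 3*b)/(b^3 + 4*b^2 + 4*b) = (b^2 - 2*b - 3)/(b^2 + 4*b + 4)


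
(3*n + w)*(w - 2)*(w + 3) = 3*n*w^2 + 3*n*w - 18*n + w^3 + w^2 - 6*w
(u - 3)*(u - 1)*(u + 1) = u^3 - 3*u^2 - u + 3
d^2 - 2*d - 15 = (d - 5)*(d + 3)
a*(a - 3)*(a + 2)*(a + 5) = a^4 + 4*a^3 - 11*a^2 - 30*a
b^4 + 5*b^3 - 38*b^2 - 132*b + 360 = (b - 5)*(b - 2)*(b + 6)^2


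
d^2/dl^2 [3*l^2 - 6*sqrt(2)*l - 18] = 6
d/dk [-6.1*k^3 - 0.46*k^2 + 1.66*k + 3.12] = -18.3*k^2 - 0.92*k + 1.66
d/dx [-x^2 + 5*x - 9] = 5 - 2*x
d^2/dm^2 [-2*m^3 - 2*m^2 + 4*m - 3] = -12*m - 4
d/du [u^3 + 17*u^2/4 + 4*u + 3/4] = 3*u^2 + 17*u/2 + 4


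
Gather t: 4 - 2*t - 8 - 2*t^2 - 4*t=-2*t^2 - 6*t - 4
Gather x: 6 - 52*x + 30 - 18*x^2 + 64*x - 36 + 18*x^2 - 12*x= 0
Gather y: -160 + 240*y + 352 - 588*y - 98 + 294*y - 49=45 - 54*y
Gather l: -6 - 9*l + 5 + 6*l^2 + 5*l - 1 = 6*l^2 - 4*l - 2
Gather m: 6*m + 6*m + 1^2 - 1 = 12*m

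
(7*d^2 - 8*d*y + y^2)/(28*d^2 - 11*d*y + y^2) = (-d + y)/(-4*d + y)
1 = 1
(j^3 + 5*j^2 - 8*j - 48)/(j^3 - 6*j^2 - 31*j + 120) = (j^2 + 8*j + 16)/(j^2 - 3*j - 40)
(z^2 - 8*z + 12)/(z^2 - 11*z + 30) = (z - 2)/(z - 5)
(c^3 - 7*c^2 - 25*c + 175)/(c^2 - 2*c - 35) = c - 5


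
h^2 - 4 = (h - 2)*(h + 2)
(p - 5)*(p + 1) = p^2 - 4*p - 5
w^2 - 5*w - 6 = (w - 6)*(w + 1)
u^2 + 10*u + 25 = (u + 5)^2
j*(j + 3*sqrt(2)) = j^2 + 3*sqrt(2)*j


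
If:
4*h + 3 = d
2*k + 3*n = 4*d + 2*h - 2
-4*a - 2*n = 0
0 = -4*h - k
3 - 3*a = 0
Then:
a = 1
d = 7/13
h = -8/13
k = 32/13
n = -2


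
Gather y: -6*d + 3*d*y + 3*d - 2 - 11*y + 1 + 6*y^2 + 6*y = -3*d + 6*y^2 + y*(3*d - 5) - 1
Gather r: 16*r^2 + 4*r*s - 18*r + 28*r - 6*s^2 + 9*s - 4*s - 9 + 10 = 16*r^2 + r*(4*s + 10) - 6*s^2 + 5*s + 1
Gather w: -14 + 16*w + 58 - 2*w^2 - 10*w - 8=-2*w^2 + 6*w + 36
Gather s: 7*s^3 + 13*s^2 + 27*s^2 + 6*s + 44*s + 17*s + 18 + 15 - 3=7*s^3 + 40*s^2 + 67*s + 30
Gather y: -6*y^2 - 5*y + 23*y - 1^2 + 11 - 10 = -6*y^2 + 18*y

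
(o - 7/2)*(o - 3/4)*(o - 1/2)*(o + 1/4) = o^4 - 9*o^3/2 + 57*o^2/16 - o/8 - 21/64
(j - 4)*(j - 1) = j^2 - 5*j + 4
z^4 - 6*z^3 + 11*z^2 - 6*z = z*(z - 3)*(z - 2)*(z - 1)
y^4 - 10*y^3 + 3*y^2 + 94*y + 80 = (y - 8)*(y - 5)*(y + 1)*(y + 2)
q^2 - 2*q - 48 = (q - 8)*(q + 6)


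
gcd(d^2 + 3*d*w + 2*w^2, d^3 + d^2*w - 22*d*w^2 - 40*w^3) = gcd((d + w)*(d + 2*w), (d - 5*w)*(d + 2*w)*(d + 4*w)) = d + 2*w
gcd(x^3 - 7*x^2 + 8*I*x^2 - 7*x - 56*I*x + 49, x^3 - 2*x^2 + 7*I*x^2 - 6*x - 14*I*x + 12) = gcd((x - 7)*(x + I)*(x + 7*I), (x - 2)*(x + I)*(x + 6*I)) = x + I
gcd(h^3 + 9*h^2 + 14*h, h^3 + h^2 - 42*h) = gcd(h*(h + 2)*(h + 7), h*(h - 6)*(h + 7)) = h^2 + 7*h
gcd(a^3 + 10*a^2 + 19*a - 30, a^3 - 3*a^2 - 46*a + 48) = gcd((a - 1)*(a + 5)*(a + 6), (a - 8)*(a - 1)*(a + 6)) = a^2 + 5*a - 6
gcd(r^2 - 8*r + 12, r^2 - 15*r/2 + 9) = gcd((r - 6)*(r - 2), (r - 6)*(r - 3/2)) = r - 6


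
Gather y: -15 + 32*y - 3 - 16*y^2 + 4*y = -16*y^2 + 36*y - 18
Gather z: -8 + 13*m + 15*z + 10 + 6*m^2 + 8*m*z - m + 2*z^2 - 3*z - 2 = 6*m^2 + 12*m + 2*z^2 + z*(8*m + 12)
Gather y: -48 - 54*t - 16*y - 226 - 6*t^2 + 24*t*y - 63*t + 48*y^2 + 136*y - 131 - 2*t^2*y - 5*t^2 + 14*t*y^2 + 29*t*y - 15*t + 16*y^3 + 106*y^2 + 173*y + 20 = -11*t^2 - 132*t + 16*y^3 + y^2*(14*t + 154) + y*(-2*t^2 + 53*t + 293) - 385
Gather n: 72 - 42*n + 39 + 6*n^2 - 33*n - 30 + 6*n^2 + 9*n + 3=12*n^2 - 66*n + 84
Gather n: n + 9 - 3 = n + 6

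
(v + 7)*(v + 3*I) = v^2 + 7*v + 3*I*v + 21*I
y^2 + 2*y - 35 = (y - 5)*(y + 7)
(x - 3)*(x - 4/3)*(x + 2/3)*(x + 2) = x^4 - 5*x^3/3 - 56*x^2/9 + 44*x/9 + 16/3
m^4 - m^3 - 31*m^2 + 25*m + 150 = (m - 5)*(m - 3)*(m + 2)*(m + 5)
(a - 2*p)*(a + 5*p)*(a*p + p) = a^3*p + 3*a^2*p^2 + a^2*p - 10*a*p^3 + 3*a*p^2 - 10*p^3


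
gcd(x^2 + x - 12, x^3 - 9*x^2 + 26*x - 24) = x - 3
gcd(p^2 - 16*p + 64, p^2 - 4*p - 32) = p - 8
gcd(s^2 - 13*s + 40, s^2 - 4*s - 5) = s - 5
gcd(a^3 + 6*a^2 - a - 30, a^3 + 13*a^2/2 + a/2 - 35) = a^2 + 3*a - 10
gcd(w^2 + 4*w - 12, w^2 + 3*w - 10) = w - 2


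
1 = 1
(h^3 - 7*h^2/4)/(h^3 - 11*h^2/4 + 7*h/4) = h/(h - 1)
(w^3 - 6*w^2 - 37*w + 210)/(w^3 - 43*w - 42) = (w - 5)/(w + 1)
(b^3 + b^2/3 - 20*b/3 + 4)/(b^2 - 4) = (b^2 + 7*b/3 - 2)/(b + 2)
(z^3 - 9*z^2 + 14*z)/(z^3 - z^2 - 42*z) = (z - 2)/(z + 6)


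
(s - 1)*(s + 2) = s^2 + s - 2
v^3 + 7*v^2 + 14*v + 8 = (v + 1)*(v + 2)*(v + 4)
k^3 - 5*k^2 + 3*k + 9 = (k - 3)^2*(k + 1)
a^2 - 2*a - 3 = (a - 3)*(a + 1)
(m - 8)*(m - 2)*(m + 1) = m^3 - 9*m^2 + 6*m + 16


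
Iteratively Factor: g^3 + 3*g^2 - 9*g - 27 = (g + 3)*(g^2 - 9) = (g - 3)*(g + 3)*(g + 3)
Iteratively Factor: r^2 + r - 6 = (r - 2)*(r + 3)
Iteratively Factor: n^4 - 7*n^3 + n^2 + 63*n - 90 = (n - 3)*(n^3 - 4*n^2 - 11*n + 30) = (n - 3)*(n + 3)*(n^2 - 7*n + 10) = (n - 3)*(n - 2)*(n + 3)*(n - 5)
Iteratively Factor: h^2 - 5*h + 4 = (h - 4)*(h - 1)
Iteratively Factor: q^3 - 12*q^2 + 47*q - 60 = (q - 3)*(q^2 - 9*q + 20) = (q - 4)*(q - 3)*(q - 5)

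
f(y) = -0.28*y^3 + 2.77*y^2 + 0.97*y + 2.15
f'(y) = -0.84*y^2 + 5.54*y + 0.97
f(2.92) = 21.63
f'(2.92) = 9.98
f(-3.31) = 39.44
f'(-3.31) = -26.57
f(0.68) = 4.00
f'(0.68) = 4.35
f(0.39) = 2.93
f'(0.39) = 3.00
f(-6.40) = 182.80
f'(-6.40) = -68.89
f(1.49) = 8.82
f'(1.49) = 7.36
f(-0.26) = 2.09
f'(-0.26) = -0.53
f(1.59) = 9.57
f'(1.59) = 7.65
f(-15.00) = 1555.85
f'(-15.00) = -271.13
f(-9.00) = 421.91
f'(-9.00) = -116.93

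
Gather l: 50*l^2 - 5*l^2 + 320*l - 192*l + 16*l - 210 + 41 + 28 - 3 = 45*l^2 + 144*l - 144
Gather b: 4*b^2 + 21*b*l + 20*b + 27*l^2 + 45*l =4*b^2 + b*(21*l + 20) + 27*l^2 + 45*l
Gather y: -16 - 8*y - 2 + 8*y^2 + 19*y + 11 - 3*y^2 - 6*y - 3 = 5*y^2 + 5*y - 10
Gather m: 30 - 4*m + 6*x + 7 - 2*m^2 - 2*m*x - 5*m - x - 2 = -2*m^2 + m*(-2*x - 9) + 5*x + 35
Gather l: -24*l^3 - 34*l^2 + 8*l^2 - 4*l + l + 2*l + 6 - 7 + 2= -24*l^3 - 26*l^2 - l + 1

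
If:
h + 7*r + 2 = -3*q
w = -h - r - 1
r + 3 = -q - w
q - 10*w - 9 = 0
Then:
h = -33/37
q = -107/37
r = 40/37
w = -44/37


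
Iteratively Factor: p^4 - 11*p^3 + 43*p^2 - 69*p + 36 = (p - 4)*(p^3 - 7*p^2 + 15*p - 9) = (p - 4)*(p - 3)*(p^2 - 4*p + 3) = (p - 4)*(p - 3)^2*(p - 1)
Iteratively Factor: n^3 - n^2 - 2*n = (n)*(n^2 - n - 2) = n*(n - 2)*(n + 1)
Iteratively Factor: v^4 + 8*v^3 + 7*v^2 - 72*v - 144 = (v + 4)*(v^3 + 4*v^2 - 9*v - 36) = (v - 3)*(v + 4)*(v^2 + 7*v + 12) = (v - 3)*(v + 4)^2*(v + 3)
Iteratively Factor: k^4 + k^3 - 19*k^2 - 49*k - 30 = (k + 1)*(k^3 - 19*k - 30) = (k + 1)*(k + 2)*(k^2 - 2*k - 15) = (k - 5)*(k + 1)*(k + 2)*(k + 3)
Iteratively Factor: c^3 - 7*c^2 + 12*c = (c - 3)*(c^2 - 4*c) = c*(c - 3)*(c - 4)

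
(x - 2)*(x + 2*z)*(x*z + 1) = x^3*z + 2*x^2*z^2 - 2*x^2*z + x^2 - 4*x*z^2 + 2*x*z - 2*x - 4*z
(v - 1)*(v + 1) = v^2 - 1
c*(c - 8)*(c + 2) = c^3 - 6*c^2 - 16*c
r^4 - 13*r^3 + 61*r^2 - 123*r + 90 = (r - 5)*(r - 3)^2*(r - 2)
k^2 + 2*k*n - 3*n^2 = (k - n)*(k + 3*n)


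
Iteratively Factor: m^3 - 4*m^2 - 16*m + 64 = (m + 4)*(m^2 - 8*m + 16) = (m - 4)*(m + 4)*(m - 4)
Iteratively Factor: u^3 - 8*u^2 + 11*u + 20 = (u - 5)*(u^2 - 3*u - 4) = (u - 5)*(u - 4)*(u + 1)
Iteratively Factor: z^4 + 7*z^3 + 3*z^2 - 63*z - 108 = (z + 3)*(z^3 + 4*z^2 - 9*z - 36) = (z + 3)*(z + 4)*(z^2 - 9) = (z - 3)*(z + 3)*(z + 4)*(z + 3)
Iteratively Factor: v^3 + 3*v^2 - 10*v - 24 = (v + 2)*(v^2 + v - 12) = (v + 2)*(v + 4)*(v - 3)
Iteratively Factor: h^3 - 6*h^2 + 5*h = (h - 5)*(h^2 - h) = (h - 5)*(h - 1)*(h)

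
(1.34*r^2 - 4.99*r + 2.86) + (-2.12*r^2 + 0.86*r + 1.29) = -0.78*r^2 - 4.13*r + 4.15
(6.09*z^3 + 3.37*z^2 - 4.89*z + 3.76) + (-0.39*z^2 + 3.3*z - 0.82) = 6.09*z^3 + 2.98*z^2 - 1.59*z + 2.94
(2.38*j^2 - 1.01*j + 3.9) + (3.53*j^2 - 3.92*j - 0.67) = 5.91*j^2 - 4.93*j + 3.23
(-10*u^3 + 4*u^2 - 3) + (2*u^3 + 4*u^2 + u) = -8*u^3 + 8*u^2 + u - 3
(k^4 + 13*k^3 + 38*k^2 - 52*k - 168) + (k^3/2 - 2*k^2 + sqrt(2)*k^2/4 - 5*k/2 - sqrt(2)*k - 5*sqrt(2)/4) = k^4 + 27*k^3/2 + sqrt(2)*k^2/4 + 36*k^2 - 109*k/2 - sqrt(2)*k - 168 - 5*sqrt(2)/4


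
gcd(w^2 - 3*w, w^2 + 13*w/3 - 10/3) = 1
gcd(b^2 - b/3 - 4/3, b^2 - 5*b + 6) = 1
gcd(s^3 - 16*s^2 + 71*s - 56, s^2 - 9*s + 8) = s^2 - 9*s + 8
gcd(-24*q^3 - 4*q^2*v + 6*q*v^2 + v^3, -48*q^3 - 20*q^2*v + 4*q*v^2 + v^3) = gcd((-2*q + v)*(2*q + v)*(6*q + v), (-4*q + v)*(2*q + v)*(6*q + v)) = 12*q^2 + 8*q*v + v^2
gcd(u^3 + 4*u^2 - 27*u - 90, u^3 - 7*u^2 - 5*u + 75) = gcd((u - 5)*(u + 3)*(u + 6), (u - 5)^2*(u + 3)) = u^2 - 2*u - 15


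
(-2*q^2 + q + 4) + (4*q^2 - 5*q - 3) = 2*q^2 - 4*q + 1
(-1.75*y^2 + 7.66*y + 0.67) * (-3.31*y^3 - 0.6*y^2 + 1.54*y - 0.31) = 5.7925*y^5 - 24.3046*y^4 - 9.5087*y^3 + 11.9369*y^2 - 1.3428*y - 0.2077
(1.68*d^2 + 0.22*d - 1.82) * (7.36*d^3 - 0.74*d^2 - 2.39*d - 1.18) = 12.3648*d^5 + 0.376*d^4 - 17.5732*d^3 - 1.1614*d^2 + 4.0902*d + 2.1476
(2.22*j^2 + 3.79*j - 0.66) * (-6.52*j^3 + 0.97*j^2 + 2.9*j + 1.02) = -14.4744*j^5 - 22.5574*j^4 + 14.4175*j^3 + 12.6152*j^2 + 1.9518*j - 0.6732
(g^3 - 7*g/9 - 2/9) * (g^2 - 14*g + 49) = g^5 - 14*g^4 + 434*g^3/9 + 32*g^2/3 - 35*g - 98/9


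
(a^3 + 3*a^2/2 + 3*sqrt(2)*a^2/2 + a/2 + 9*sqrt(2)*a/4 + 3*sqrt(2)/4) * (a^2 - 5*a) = a^5 - 7*a^4/2 + 3*sqrt(2)*a^4/2 - 21*sqrt(2)*a^3/4 - 7*a^3 - 21*sqrt(2)*a^2/2 - 5*a^2/2 - 15*sqrt(2)*a/4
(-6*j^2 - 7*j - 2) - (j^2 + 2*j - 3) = -7*j^2 - 9*j + 1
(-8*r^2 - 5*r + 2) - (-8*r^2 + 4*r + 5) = -9*r - 3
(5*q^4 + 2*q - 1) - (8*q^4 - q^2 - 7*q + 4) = -3*q^4 + q^2 + 9*q - 5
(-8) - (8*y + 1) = -8*y - 9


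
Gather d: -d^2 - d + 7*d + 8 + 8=-d^2 + 6*d + 16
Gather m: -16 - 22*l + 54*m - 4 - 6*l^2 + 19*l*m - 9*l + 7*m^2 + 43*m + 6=-6*l^2 - 31*l + 7*m^2 + m*(19*l + 97) - 14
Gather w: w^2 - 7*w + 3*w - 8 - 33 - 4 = w^2 - 4*w - 45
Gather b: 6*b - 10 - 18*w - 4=6*b - 18*w - 14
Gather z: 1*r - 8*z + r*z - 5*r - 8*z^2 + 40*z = -4*r - 8*z^2 + z*(r + 32)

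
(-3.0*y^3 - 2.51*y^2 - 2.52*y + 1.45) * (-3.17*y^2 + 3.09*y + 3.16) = 9.51*y^5 - 1.3133*y^4 - 9.2475*y^3 - 20.3149*y^2 - 3.4827*y + 4.582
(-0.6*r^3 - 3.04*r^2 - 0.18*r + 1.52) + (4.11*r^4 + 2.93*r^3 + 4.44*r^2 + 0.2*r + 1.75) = 4.11*r^4 + 2.33*r^3 + 1.4*r^2 + 0.02*r + 3.27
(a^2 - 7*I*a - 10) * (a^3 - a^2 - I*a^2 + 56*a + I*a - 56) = a^5 - a^4 - 8*I*a^4 + 39*a^3 + 8*I*a^3 - 39*a^2 - 382*I*a^2 - 560*a + 382*I*a + 560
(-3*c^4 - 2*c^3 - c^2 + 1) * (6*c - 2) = -18*c^5 - 6*c^4 - 2*c^3 + 2*c^2 + 6*c - 2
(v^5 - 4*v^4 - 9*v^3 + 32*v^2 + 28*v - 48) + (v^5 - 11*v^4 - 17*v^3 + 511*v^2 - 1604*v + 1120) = 2*v^5 - 15*v^4 - 26*v^3 + 543*v^2 - 1576*v + 1072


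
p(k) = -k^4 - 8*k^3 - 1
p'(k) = -4*k^3 - 24*k^2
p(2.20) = -109.61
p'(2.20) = -158.75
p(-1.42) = 17.84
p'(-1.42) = -36.94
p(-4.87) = 360.52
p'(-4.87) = -107.20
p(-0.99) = 5.80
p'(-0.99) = -19.64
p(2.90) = -266.84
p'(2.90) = -299.40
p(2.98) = -291.57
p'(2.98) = -318.98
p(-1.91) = 41.43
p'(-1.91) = -59.68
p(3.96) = -743.71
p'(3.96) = -624.75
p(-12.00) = -6913.00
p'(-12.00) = 3456.00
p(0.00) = -1.00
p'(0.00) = 0.00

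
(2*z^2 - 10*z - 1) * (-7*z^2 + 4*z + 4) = -14*z^4 + 78*z^3 - 25*z^2 - 44*z - 4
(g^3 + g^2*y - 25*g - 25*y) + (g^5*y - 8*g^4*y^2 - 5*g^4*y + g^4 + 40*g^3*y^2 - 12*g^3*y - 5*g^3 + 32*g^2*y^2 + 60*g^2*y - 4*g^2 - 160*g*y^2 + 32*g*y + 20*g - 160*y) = g^5*y - 8*g^4*y^2 - 5*g^4*y + g^4 + 40*g^3*y^2 - 12*g^3*y - 4*g^3 + 32*g^2*y^2 + 61*g^2*y - 4*g^2 - 160*g*y^2 + 32*g*y - 5*g - 185*y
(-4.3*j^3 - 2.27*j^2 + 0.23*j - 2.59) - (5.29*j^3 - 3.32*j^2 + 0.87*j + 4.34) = -9.59*j^3 + 1.05*j^2 - 0.64*j - 6.93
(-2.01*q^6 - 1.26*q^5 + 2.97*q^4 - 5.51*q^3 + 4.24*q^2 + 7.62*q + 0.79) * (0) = 0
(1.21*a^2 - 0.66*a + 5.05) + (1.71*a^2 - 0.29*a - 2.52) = 2.92*a^2 - 0.95*a + 2.53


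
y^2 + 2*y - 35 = (y - 5)*(y + 7)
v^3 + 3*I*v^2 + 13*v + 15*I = (v - 3*I)*(v + I)*(v + 5*I)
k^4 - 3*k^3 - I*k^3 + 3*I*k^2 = k^2*(k - 3)*(k - I)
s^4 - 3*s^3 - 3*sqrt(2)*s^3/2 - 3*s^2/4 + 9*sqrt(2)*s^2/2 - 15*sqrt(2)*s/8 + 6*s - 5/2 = (s - 5/2)*(s - 1/2)*(s - 2*sqrt(2))*(s + sqrt(2)/2)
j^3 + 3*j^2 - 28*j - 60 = (j - 5)*(j + 2)*(j + 6)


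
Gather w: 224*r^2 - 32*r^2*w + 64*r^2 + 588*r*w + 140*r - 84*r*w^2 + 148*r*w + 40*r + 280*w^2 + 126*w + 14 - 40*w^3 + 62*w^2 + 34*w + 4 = 288*r^2 + 180*r - 40*w^3 + w^2*(342 - 84*r) + w*(-32*r^2 + 736*r + 160) + 18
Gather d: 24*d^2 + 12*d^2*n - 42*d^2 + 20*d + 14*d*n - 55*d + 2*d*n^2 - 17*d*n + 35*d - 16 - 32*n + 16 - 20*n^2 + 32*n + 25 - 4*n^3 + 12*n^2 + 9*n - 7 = d^2*(12*n - 18) + d*(2*n^2 - 3*n) - 4*n^3 - 8*n^2 + 9*n + 18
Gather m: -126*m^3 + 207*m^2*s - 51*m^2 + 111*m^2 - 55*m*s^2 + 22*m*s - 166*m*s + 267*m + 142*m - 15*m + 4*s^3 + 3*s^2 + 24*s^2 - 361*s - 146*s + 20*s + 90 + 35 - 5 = -126*m^3 + m^2*(207*s + 60) + m*(-55*s^2 - 144*s + 394) + 4*s^3 + 27*s^2 - 487*s + 120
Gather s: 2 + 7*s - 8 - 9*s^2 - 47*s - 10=-9*s^2 - 40*s - 16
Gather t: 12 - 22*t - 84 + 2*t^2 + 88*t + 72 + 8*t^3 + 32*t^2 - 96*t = 8*t^3 + 34*t^2 - 30*t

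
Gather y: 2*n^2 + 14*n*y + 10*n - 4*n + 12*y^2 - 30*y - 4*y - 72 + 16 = 2*n^2 + 6*n + 12*y^2 + y*(14*n - 34) - 56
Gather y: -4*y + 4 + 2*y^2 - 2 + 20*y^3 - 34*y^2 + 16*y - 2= 20*y^3 - 32*y^2 + 12*y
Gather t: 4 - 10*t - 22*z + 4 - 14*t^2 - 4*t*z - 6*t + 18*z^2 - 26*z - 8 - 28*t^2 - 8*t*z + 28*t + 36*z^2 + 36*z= -42*t^2 + t*(12 - 12*z) + 54*z^2 - 12*z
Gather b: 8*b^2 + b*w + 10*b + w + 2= 8*b^2 + b*(w + 10) + w + 2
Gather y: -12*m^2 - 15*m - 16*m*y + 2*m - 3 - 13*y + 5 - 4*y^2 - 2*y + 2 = -12*m^2 - 13*m - 4*y^2 + y*(-16*m - 15) + 4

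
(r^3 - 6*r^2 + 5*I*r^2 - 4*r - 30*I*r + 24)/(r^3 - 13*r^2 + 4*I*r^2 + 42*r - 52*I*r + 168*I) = (r + I)/(r - 7)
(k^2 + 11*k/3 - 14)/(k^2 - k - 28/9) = 3*(k + 6)/(3*k + 4)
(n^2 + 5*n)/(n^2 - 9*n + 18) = n*(n + 5)/(n^2 - 9*n + 18)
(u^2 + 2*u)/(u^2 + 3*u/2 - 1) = 2*u/(2*u - 1)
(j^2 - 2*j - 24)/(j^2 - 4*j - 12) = (j + 4)/(j + 2)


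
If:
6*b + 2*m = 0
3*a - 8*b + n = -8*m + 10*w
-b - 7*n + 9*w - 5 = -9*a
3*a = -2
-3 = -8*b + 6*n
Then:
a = -2/3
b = -585/2276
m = 1755/2276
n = -959/1138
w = 1225/2276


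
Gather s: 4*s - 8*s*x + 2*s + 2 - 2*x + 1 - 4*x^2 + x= s*(6 - 8*x) - 4*x^2 - x + 3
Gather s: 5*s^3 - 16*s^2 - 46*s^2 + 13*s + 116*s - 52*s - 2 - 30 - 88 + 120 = 5*s^3 - 62*s^2 + 77*s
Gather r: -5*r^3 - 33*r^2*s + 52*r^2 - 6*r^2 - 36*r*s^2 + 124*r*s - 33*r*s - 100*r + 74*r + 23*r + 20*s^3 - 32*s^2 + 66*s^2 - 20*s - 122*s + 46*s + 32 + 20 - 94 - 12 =-5*r^3 + r^2*(46 - 33*s) + r*(-36*s^2 + 91*s - 3) + 20*s^3 + 34*s^2 - 96*s - 54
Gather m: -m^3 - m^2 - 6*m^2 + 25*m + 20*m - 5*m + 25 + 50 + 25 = -m^3 - 7*m^2 + 40*m + 100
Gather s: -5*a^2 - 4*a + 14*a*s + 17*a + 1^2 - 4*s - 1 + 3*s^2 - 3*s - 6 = -5*a^2 + 13*a + 3*s^2 + s*(14*a - 7) - 6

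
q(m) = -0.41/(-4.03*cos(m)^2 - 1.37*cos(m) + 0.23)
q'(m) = -0.41*(-8.06*sin(m)*cos(m) - 1.37*sin(m))/(-4.03*cos(m)^2 - 1.37*cos(m) + 0.23)^2 = (3.3046*cos(m) + 0.5617)*sin(m)/(4.03*cos(m)^2 + 1.37*cos(m) - 0.23)^2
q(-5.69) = 0.11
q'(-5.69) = 0.14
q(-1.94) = -2.05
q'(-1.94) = 14.77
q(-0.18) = 0.08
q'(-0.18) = -0.03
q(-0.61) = 0.11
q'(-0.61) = -0.14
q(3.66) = 0.25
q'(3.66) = 0.44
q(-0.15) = 0.08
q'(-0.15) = -0.02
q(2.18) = 1.34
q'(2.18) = -11.67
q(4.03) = 0.81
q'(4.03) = 4.56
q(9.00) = 0.22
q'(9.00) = -0.29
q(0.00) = 0.08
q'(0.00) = 0.00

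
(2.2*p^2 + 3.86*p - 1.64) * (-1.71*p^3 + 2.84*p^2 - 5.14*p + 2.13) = -3.762*p^5 - 0.3526*p^4 + 2.4588*p^3 - 19.812*p^2 + 16.6514*p - 3.4932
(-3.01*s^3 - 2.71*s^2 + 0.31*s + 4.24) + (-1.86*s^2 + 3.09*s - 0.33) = -3.01*s^3 - 4.57*s^2 + 3.4*s + 3.91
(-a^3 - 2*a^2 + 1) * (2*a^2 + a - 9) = -2*a^5 - 5*a^4 + 7*a^3 + 20*a^2 + a - 9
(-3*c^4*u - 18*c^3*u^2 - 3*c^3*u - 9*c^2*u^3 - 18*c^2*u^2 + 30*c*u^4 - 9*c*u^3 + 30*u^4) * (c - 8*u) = -3*c^5*u + 6*c^4*u^2 - 3*c^4*u + 135*c^3*u^3 + 6*c^3*u^2 + 102*c^2*u^4 + 135*c^2*u^3 - 240*c*u^5 + 102*c*u^4 - 240*u^5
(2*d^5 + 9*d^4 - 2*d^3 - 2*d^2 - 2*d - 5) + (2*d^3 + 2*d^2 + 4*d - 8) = 2*d^5 + 9*d^4 + 2*d - 13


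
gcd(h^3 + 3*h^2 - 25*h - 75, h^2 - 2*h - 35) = h + 5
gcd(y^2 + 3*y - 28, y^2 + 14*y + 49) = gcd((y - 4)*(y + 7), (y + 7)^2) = y + 7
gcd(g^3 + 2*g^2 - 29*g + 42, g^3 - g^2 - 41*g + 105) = g^2 + 4*g - 21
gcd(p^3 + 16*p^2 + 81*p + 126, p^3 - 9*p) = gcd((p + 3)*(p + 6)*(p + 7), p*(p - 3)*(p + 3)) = p + 3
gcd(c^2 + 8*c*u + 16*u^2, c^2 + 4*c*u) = c + 4*u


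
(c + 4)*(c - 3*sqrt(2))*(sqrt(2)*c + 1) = sqrt(2)*c^3 - 5*c^2 + 4*sqrt(2)*c^2 - 20*c - 3*sqrt(2)*c - 12*sqrt(2)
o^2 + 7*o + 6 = (o + 1)*(o + 6)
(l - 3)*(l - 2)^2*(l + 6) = l^4 - l^3 - 26*l^2 + 84*l - 72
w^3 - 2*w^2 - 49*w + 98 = (w - 7)*(w - 2)*(w + 7)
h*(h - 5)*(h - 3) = h^3 - 8*h^2 + 15*h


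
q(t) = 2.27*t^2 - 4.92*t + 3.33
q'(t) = 4.54*t - 4.92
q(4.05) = 20.64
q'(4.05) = 13.47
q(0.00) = 3.33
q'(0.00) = -4.92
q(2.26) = 3.81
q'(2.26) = 5.34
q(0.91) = 0.73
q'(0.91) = -0.79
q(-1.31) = 13.67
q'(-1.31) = -10.87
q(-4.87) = 81.13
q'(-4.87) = -27.03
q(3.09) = 9.80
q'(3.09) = 9.11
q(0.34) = 1.92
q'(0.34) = -3.38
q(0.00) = 3.33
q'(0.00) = -4.92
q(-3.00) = 38.52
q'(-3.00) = -18.54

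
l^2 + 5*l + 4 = (l + 1)*(l + 4)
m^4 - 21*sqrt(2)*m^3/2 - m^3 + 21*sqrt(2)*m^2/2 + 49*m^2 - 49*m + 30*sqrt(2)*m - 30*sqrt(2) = (m - 1)*(m - 6*sqrt(2))*(m - 5*sqrt(2))*(m + sqrt(2)/2)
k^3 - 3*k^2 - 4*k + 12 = (k - 3)*(k - 2)*(k + 2)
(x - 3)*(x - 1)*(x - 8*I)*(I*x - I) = I*x^4 + 8*x^3 - 5*I*x^3 - 40*x^2 + 7*I*x^2 + 56*x - 3*I*x - 24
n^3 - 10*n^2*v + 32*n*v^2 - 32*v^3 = (n - 4*v)^2*(n - 2*v)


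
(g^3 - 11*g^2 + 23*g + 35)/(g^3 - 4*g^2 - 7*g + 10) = (g^2 - 6*g - 7)/(g^2 + g - 2)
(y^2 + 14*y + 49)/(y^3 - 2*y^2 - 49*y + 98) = (y + 7)/(y^2 - 9*y + 14)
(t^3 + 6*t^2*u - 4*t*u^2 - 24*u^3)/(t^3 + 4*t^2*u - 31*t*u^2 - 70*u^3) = (t^2 + 4*t*u - 12*u^2)/(t^2 + 2*t*u - 35*u^2)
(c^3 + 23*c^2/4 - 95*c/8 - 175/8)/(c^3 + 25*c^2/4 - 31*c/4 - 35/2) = (c - 5/2)/(c - 2)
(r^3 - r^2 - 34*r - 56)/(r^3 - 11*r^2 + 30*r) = (r^3 - r^2 - 34*r - 56)/(r*(r^2 - 11*r + 30))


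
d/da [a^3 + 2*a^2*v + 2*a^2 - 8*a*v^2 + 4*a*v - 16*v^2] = 3*a^2 + 4*a*v + 4*a - 8*v^2 + 4*v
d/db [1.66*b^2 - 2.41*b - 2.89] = 3.32*b - 2.41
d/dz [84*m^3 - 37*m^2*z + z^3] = -37*m^2 + 3*z^2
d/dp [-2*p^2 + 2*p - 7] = 2 - 4*p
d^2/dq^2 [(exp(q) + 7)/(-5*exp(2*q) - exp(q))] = (-25*exp(3*q) - 695*exp(2*q) - 105*exp(q) - 7)*exp(-q)/(125*exp(3*q) + 75*exp(2*q) + 15*exp(q) + 1)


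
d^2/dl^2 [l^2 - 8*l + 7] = 2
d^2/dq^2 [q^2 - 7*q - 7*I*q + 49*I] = 2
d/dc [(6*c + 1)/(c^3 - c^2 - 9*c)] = (-6*c*(-c^2 + c + 9) + (6*c + 1)*(-3*c^2 + 2*c + 9))/(c^2*(-c^2 + c + 9)^2)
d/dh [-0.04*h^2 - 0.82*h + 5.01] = -0.08*h - 0.82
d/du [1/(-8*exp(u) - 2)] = 2*exp(u)/(4*exp(u) + 1)^2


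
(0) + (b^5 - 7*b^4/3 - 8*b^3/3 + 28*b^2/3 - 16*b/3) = b^5 - 7*b^4/3 - 8*b^3/3 + 28*b^2/3 - 16*b/3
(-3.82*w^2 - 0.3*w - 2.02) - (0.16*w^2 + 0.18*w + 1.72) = -3.98*w^2 - 0.48*w - 3.74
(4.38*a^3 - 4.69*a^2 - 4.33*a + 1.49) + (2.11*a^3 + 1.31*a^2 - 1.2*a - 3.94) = 6.49*a^3 - 3.38*a^2 - 5.53*a - 2.45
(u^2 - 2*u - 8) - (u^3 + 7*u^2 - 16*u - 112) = -u^3 - 6*u^2 + 14*u + 104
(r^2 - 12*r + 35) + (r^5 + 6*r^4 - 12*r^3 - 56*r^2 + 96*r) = r^5 + 6*r^4 - 12*r^3 - 55*r^2 + 84*r + 35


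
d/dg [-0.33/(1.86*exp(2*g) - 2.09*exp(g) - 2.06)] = (1.2276*exp(g) - 0.6897)*exp(g)/(-1.86*exp(2*g) + 2.09*exp(g) + 2.06)^2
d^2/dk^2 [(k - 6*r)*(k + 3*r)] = 2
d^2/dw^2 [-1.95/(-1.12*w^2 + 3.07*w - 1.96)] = (-4.89216*w^2 + 13.40976*w + 1.95*(2.24*w - 3.07)*(4.48*w - 6.14) - 8.56128)/(1.12*w^2 - 3.07*w + 1.96)^3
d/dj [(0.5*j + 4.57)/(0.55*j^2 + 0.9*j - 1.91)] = (0.275*j^2 + 0.45*j - (0.5*j + 4.57)*(1.1*j + 0.9) - 0.955)/(0.55*j^2 + 0.9*j - 1.91)^2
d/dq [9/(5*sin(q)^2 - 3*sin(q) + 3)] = 9*(3 - 10*sin(q))*cos(q)/(5*sin(q)^2 - 3*sin(q) + 3)^2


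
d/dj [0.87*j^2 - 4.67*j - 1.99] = 1.74*j - 4.67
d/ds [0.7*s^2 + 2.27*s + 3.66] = 1.4*s + 2.27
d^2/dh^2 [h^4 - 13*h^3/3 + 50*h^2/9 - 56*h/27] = 12*h^2 - 26*h + 100/9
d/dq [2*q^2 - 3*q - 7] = 4*q - 3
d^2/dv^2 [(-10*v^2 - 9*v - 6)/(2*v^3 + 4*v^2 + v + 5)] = 2*(-40*v^6 - 108*v^5 - 300*v^4 + 230*v^3 + 816*v^2 + 648*v - 91)/(8*v^9 + 48*v^8 + 108*v^7 + 172*v^6 + 294*v^5 + 312*v^4 + 271*v^3 + 315*v^2 + 75*v + 125)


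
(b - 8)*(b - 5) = b^2 - 13*b + 40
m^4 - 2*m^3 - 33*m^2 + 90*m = m*(m - 5)*(m - 3)*(m + 6)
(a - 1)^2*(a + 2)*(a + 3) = a^4 + 3*a^3 - 3*a^2 - 7*a + 6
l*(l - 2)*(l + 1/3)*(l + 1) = l^4 - 2*l^3/3 - 7*l^2/3 - 2*l/3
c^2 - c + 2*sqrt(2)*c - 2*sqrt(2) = (c - 1)*(c + 2*sqrt(2))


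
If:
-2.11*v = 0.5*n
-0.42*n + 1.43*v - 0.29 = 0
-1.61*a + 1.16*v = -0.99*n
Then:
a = -0.17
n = -0.38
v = 0.09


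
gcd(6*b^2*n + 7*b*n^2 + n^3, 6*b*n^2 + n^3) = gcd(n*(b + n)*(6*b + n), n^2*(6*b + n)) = 6*b*n + n^2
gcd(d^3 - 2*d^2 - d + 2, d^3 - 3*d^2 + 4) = d^2 - d - 2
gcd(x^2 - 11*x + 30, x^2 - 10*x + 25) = x - 5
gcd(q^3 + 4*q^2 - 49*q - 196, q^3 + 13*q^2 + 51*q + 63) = q + 7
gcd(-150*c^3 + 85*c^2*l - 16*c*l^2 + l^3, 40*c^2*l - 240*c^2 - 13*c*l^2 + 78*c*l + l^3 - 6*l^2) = 5*c - l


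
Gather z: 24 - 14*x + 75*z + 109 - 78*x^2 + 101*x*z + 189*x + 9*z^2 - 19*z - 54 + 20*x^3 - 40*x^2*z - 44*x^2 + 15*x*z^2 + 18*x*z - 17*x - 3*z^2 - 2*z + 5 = 20*x^3 - 122*x^2 + 158*x + z^2*(15*x + 6) + z*(-40*x^2 + 119*x + 54) + 84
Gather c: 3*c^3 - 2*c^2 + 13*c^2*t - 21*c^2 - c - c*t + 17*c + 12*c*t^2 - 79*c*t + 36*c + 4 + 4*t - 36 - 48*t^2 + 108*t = 3*c^3 + c^2*(13*t - 23) + c*(12*t^2 - 80*t + 52) - 48*t^2 + 112*t - 32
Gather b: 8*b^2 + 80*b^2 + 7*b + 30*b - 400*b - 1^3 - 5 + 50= 88*b^2 - 363*b + 44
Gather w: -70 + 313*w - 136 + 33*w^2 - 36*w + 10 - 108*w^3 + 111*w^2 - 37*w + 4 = -108*w^3 + 144*w^2 + 240*w - 192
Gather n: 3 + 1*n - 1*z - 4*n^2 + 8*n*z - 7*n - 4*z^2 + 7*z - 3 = -4*n^2 + n*(8*z - 6) - 4*z^2 + 6*z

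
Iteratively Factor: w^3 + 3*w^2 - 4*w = (w - 1)*(w^2 + 4*w) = w*(w - 1)*(w + 4)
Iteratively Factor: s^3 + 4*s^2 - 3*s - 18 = (s - 2)*(s^2 + 6*s + 9) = (s - 2)*(s + 3)*(s + 3)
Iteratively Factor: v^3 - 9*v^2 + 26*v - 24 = (v - 2)*(v^2 - 7*v + 12) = (v - 4)*(v - 2)*(v - 3)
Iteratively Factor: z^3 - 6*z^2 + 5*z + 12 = (z - 4)*(z^2 - 2*z - 3) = (z - 4)*(z - 3)*(z + 1)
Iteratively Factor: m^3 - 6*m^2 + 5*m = (m)*(m^2 - 6*m + 5) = m*(m - 5)*(m - 1)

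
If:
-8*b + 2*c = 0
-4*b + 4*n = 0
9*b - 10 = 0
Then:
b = 10/9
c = 40/9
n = 10/9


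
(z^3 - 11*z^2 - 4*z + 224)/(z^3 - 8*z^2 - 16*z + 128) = (z - 7)/(z - 4)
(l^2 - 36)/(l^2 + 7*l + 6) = (l - 6)/(l + 1)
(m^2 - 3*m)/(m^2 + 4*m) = (m - 3)/(m + 4)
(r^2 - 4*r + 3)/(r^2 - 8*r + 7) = (r - 3)/(r - 7)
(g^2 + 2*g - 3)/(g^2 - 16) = (g^2 + 2*g - 3)/(g^2 - 16)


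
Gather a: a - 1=a - 1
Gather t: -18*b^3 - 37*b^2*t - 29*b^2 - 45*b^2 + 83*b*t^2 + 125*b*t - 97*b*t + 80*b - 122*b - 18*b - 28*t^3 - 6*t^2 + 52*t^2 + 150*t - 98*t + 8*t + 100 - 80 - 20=-18*b^3 - 74*b^2 - 60*b - 28*t^3 + t^2*(83*b + 46) + t*(-37*b^2 + 28*b + 60)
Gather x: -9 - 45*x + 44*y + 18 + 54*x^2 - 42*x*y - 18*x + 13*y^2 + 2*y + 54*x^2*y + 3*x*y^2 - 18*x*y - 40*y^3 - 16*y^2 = x^2*(54*y + 54) + x*(3*y^2 - 60*y - 63) - 40*y^3 - 3*y^2 + 46*y + 9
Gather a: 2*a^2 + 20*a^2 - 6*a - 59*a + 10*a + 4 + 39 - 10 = 22*a^2 - 55*a + 33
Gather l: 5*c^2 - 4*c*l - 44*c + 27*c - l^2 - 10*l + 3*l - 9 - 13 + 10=5*c^2 - 17*c - l^2 + l*(-4*c - 7) - 12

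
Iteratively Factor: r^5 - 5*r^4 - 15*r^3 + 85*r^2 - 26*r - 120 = (r + 4)*(r^4 - 9*r^3 + 21*r^2 + r - 30) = (r - 3)*(r + 4)*(r^3 - 6*r^2 + 3*r + 10) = (r - 5)*(r - 3)*(r + 4)*(r^2 - r - 2) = (r - 5)*(r - 3)*(r - 2)*(r + 4)*(r + 1)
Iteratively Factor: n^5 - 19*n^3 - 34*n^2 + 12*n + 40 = (n - 5)*(n^4 + 5*n^3 + 6*n^2 - 4*n - 8) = (n - 5)*(n - 1)*(n^3 + 6*n^2 + 12*n + 8) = (n - 5)*(n - 1)*(n + 2)*(n^2 + 4*n + 4) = (n - 5)*(n - 1)*(n + 2)^2*(n + 2)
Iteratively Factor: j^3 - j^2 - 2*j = (j + 1)*(j^2 - 2*j) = (j - 2)*(j + 1)*(j)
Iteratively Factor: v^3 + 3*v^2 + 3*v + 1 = (v + 1)*(v^2 + 2*v + 1) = (v + 1)^2*(v + 1)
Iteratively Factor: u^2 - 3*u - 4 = (u + 1)*(u - 4)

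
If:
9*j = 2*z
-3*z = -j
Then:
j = 0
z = 0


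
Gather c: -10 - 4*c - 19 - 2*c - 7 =-6*c - 36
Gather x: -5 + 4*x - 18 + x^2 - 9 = x^2 + 4*x - 32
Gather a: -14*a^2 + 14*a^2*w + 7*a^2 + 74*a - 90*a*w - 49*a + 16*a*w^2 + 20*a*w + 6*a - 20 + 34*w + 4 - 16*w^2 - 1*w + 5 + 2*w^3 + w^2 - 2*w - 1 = a^2*(14*w - 7) + a*(16*w^2 - 70*w + 31) + 2*w^3 - 15*w^2 + 31*w - 12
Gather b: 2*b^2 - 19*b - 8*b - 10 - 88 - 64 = 2*b^2 - 27*b - 162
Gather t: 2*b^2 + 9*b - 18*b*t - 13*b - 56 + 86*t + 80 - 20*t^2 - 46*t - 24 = 2*b^2 - 4*b - 20*t^2 + t*(40 - 18*b)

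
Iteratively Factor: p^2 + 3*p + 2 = (p + 1)*(p + 2)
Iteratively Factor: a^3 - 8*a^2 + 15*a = (a - 5)*(a^2 - 3*a) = (a - 5)*(a - 3)*(a)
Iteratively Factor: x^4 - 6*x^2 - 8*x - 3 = (x - 3)*(x^3 + 3*x^2 + 3*x + 1) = (x - 3)*(x + 1)*(x^2 + 2*x + 1) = (x - 3)*(x + 1)^2*(x + 1)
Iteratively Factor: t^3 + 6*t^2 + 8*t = (t + 2)*(t^2 + 4*t) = (t + 2)*(t + 4)*(t)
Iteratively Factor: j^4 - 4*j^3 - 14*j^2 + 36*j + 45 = (j + 3)*(j^3 - 7*j^2 + 7*j + 15) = (j - 3)*(j + 3)*(j^2 - 4*j - 5) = (j - 3)*(j + 1)*(j + 3)*(j - 5)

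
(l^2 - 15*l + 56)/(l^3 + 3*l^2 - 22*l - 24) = (l^2 - 15*l + 56)/(l^3 + 3*l^2 - 22*l - 24)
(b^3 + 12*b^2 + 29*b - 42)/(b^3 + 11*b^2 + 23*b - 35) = (b + 6)/(b + 5)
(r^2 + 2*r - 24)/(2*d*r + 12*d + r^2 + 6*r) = (r - 4)/(2*d + r)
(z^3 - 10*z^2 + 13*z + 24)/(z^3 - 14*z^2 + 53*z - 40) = (z^2 - 2*z - 3)/(z^2 - 6*z + 5)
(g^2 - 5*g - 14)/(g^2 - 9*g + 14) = (g + 2)/(g - 2)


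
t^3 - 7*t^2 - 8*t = t*(t - 8)*(t + 1)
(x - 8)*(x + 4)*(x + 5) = x^3 + x^2 - 52*x - 160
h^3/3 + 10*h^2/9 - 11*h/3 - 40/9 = (h/3 + 1/3)*(h - 8/3)*(h + 5)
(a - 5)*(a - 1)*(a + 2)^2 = a^4 - 2*a^3 - 15*a^2 - 4*a + 20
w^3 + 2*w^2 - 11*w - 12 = (w - 3)*(w + 1)*(w + 4)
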